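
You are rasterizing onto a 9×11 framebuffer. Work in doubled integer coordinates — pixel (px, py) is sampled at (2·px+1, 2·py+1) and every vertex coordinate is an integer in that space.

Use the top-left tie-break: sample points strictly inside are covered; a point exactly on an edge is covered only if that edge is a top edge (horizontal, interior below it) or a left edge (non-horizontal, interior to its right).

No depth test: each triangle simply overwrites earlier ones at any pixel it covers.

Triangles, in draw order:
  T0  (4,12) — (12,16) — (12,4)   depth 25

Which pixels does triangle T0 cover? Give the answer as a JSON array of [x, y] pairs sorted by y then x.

T0:
  2·area = 96  (B↔C swapped to make it positive)
  edge (4, 12)→(12, 4): d=(8,-8) top-left  bias=+0
  edge (12, 4)→(12, 16): d=(0,12) right/bottom  bias=-1
  edge (12, 16)→(4, 12): d=(-8,-4) top-left  bias=+0
    (7,0)@(15, 1): e=[0,-36,132] → ·  [on edge]
    (6,1)@(13, 3): e=[0,-12,108] → ·  [on edge]
    (5,2)@(11, 5): e=[0,12,84] → #  [on edge]
    (6,2)@(13, 5): e=[16,-12,92] → ·
    (4,3)@(9, 7): e=[0,36,60] → #  [on edge]
    (6,3)@(13, 7): e=[32,-12,76] → ·
    (3,4)@(7, 9): e=[0,60,36] → #  [on edge]
    (6,4)@(13, 9): e=[48,-12,60] → ·
    (2,5)@(5, 11): e=[0,84,12] → #  [on edge]
    (6,5)@(13, 11): e=[64,-12,44] → ·
    (1,6)@(3, 13): e=[0,108,-12] → ·  [on edge]
    (2,6)@(5, 13): e=[16,84,-4] → ·
    (0,7)@(1, 15): e=[0,132,-36] → ·  [on edge]
  covered (14 px):
    · · · · · · · · ·
    · · · · · · · · ·
    · · · · · # · · ·
    · · · · # # · · ·
    · · · # # # · · ·
    · · # # # # · · ·
    · · · # # # · · ·
    · · · · · # · · ·
    · · · · · · · · ·
    · · · · · · · · ·
    · · · · · · · · ·

Result: [[5,2],[4,3],[5,3],[3,4],[4,4],[5,4],[2,5],[3,5],[4,5],[5,5],[3,6],[4,6],[5,6],[5,7]]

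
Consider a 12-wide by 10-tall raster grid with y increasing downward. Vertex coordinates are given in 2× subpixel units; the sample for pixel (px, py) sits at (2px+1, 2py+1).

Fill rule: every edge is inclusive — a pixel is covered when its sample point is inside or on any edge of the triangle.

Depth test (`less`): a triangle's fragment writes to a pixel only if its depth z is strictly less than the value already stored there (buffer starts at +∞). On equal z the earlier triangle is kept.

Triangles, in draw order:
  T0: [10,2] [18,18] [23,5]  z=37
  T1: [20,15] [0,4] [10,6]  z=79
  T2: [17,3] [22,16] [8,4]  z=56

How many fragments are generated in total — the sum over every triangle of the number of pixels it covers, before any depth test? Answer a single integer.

T0:
  2·area = 184  (B↔C swapped to make it positive)
  edge (10, 2)→(23, 5): d=(13,3) inclusive
  edge (23, 5)→(18, 18): d=(-5,13) inclusive
  edge (18, 18)→(10, 2): d=(-8,-16) inclusive
    (5,1)@(11, 3): e=[10,166,8] → X
    (6,1)@(13, 3): e=[4,140,40] → X
    (7,1)@(15, 3): e=[-2,114,72] → .
    (5,2)@(11, 5): e=[36,156,-8] → .
    (6,2)@(13, 5): e=[30,130,24] → X
    (7,2)@(15, 5): e=[24,104,56] → X
    (8,2)@(17, 5): e=[18,78,88] → X
    (9,2)@(19, 5): e=[12,52,120] → X
    (10,2)@(21, 5): e=[6,26,152] → X
    (11,2)@(23, 5): e=[0,0,184] → X  [on edge]
    (6,3)@(13, 7): e=[56,120,8] → X
    (11,3)@(23, 7): e=[26,-10,168] → .
  covered (24 px):
    . . . . . . . . . . . .
    . . . . . X X . . . . .
    . . . . . . X X X X X X
    . . . . . . X X X X X .
    . . . . . . . X X X X .
    . . . . . . . X X X . .
    . . . . . . . . X X . .
    . . . . . . . . X X . .
    . . . . . . . . . . . .
    . . . . . . . . . . . .
T1:
  2·area = 70
  edge (20, 15)→(0, 4): d=(-20,-11) inclusive
  edge (0, 4)→(10, 6): d=(10,2) inclusive
  edge (10, 6)→(20, 15): d=(10,9) inclusive
    (1,2)@(3, 5): e=[13,4,53] → X
    (2,2)@(5, 5): e=[35,0,35] → X  [on edge]
    (3,2)@(7, 5): e=[57,-4,17] → .
    (1,3)@(3, 7): e=[-27,24,73] → .
    (2,3)@(5, 7): e=[-5,20,55] → .
    (3,3)@(7, 7): e=[17,16,37] → X
    (4,3)@(9, 7): e=[39,12,19] → X
    (5,3)@(11, 7): e=[61,8,1] → X
    (6,3)@(13, 7): e=[83,4,-17] → .
    (7,3)@(15, 7): e=[105,0,-35] → .  [on edge]
    (3,4)@(7, 9): e=[-23,36,57] → .
    (4,4)@(9, 9): e=[-1,32,39] → .
  covered (10 px):
    . . . . . . . . . . . .
    . . . . . . . . . . . .
    . X X . . . . . . . . .
    . . . X X X . . . . . .
    . . . . . X X . . . . .
    . . . . . . X X . . . .
    . . . . . . . . X . . .
    . . . . . . . . . . . .
    . . . . . . . . . . . .
    . . . . . . . . . . . .
T2:
  2·area = 122
  edge (17, 3)→(22, 16): d=(5,13) inclusive
  edge (22, 16)→(8, 4): d=(-14,-12) inclusive
  edge (8, 4)→(17, 3): d=(9,-1) inclusive
    (8,1)@(17, 3): e=[0,122,0] → X  [on edge]
    (9,1)@(19, 3): e=[-26,146,2] → .
    (5,2)@(11, 5): e=[88,22,12] → X
    (6,2)@(13, 5): e=[62,46,14] → X
    (7,2)@(15, 5): e=[36,70,16] → X
    (9,2)@(19, 5): e=[-16,118,20] → .
    (5,3)@(11, 7): e=[98,-6,30] → .
    (6,3)@(13, 7): e=[72,18,32] → X
    (9,3)@(19, 7): e=[-6,90,38] → .
    (6,4)@(13, 9): e=[82,-10,50] → .
    (7,4)@(15, 9): e=[56,14,52] → X
    (9,4)@(19, 9): e=[4,62,56] → X
  covered (15 px):
    . . . . . . . . . . . .
    . . . . . . . . X . . .
    . . . . . X X X X . . .
    . . . . . . X X X . . .
    . . . . . . . X X X . .
    . . . . . . . . X X . .
    . . . . . . . . . X . .
    . . . . . . . . . . X .
    . . . . . . . . . . . .
    . . . . . . . . . . . .

Final: 49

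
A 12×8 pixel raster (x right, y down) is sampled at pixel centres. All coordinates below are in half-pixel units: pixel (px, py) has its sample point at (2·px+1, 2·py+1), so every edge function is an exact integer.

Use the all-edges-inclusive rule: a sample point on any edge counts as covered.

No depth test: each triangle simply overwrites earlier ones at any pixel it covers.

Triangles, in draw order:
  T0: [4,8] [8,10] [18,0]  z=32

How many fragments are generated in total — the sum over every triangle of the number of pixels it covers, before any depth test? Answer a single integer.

T0:
  2·area = 60  (B↔C swapped to make it positive)
  edge (4, 8)→(18, 0): d=(14,-8) inclusive
  edge (18, 0)→(8, 10): d=(-10,10) inclusive
  edge (8, 10)→(4, 8): d=(-4,-2) inclusive
    (8,0)@(17, 1): e=[6,0,54] → █  [on edge]
    (9,0)@(19, 1): e=[22,-20,58] → ·
    (6,1)@(13, 3): e=[2,20,38] → █
    (7,1)@(15, 3): e=[18,0,42] → █  [on edge]
    (8,1)@(17, 3): e=[34,-20,46] → ·
    (5,2)@(11, 5): e=[14,20,26] → █
    (6,2)@(13, 5): e=[30,0,30] → █  [on edge]
    (7,2)@(15, 5): e=[46,-20,34] → ·
    (3,3)@(7, 7): e=[10,40,10] → █
    (4,3)@(9, 7): e=[26,20,14] → █
    (5,3)@(11, 7): e=[42,0,18] → █  [on edge]
    (6,3)@(13, 7): e=[58,-20,22] → ·
    (4,4)@(9, 9): e=[54,0,6] → █  [on edge]
    (3,5)@(7, 11): e=[66,0,-6] → ·  [on edge]
    (2,6)@(5, 13): e=[78,0,-18] → ·  [on edge]
    (1,7)@(3, 15): e=[90,0,-30] → ·  [on edge]
  covered (10 px):
    · · · · · · · · █ · · ·
    · · · · · · █ █ · · · ·
    · · · · · █ █ · · · · ·
    · · · █ █ █ · · · · · ·
    · · · █ █ · · · · · · ·
    · · · · · · · · · · · ·
    · · · · · · · · · · · ·
    · · · · · · · · · · · ·

Result: 10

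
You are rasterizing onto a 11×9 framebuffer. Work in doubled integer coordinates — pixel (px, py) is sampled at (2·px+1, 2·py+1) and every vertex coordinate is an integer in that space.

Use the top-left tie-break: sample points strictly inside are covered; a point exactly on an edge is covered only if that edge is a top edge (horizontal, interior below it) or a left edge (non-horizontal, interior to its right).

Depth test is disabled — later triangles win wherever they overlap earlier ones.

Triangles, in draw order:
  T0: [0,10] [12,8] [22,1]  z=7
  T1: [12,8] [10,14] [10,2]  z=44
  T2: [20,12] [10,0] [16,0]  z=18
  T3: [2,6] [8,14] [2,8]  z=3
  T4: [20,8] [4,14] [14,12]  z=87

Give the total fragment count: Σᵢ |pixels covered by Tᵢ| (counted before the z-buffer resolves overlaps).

T0:
  2·area = 64  (B↔C swapped to make it positive)
  edge (0, 10)→(22, 1): d=(22,-9) top-left  bias=+0
  edge (22, 1)→(12, 8): d=(-10,7) right/bottom  bias=-1
  edge (12, 8)→(0, 10): d=(-12,2) right/bottom  bias=-1
    (9,1)@(19, 3): e=[17,1,46] → #
    (10,1)@(21, 3): e=[35,-13,42] → ·
    (6,2)@(13, 5): e=[7,23,34] → #
    (7,2)@(15, 5): e=[25,9,30] → #
    (8,2)@(17, 5): e=[43,-5,26] → ·
    (9,2)@(19, 5): e=[61,-19,22] → ·
    (4,3)@(9, 7): e=[15,31,18] → #
    (5,3)@(11, 7): e=[33,17,14] → #
    (7,3)@(15, 7): e=[69,-11,6] → ·
    (1,4)@(3, 9): e=[5,53,6] → #
    (2,4)@(5, 9): e=[23,39,2] → #
    (3,4)@(7, 9): e=[41,25,-2] → ·
  covered (8 px):
    · · · · · · · · · · ·
    · · · · · · · · · # ·
    · · · · · · # # · · ·
    · · · · # # # · · · ·
    · # # · · · · · · · ·
    · · · · · · · · · · ·
    · · · · · · · · · · ·
    · · · · · · · · · · ·
    · · · · · · · · · · ·
T1:
  2·area = 24
  edge (12, 8)→(10, 14): d=(-2,6) right/bottom  bias=-1
  edge (10, 14)→(10, 2): d=(0,-12) top-left  bias=+0
  edge (10, 2)→(12, 8): d=(2,6) right/bottom  bias=-1
    (5,2)@(11, 5): e=[12,12,0] → ·  [on edge]
    (6,2)@(13, 5): e=[0,36,-12] → ·  [on edge]
    (5,3)@(11, 7): e=[8,12,4] → #
    (6,3)@(13, 7): e=[-4,36,-8] → ·
    (5,4)@(11, 9): e=[4,12,8] → #
    (6,4)@(13, 9): e=[-8,36,-4] → ·
    (5,5)@(11, 11): e=[0,12,12] → ·  [on edge]
    (6,5)@(13, 11): e=[-12,36,0] → ·  [on edge]
    (4,8)@(9, 17): e=[0,-12,36] → ·  [on edge]
    (7,8)@(15, 17): e=[-36,60,0] → ·  [on edge]
  covered (2 px):
    · · · · · · · · · · ·
    · · · · · · · · · · ·
    · · · · · · · · · · ·
    · · · · · # · · · · ·
    · · · · · # · · · · ·
    · · · · · · · · · · ·
    · · · · · · · · · · ·
    · · · · · · · · · · ·
    · · · · · · · · · · ·
T2:
  2·area = 72
  edge (20, 12)→(10, 0): d=(-10,-12) top-left  bias=+0
  edge (10, 0)→(16, 0): d=(6,0) top-left  bias=+0
  edge (16, 0)→(20, 12): d=(4,12) right/bottom  bias=-1
    (5,0)@(11, 1): e=[2,6,64] → #
    (6,0)@(13, 1): e=[26,6,40] → #
    (7,0)@(15, 1): e=[50,6,16] → #
    (8,0)@(17, 1): e=[74,6,-8] → ·
    (5,1)@(11, 3): e=[-18,18,72] → ·
    (6,1)@(13, 3): e=[6,18,48] → #
    (8,1)@(17, 3): e=[54,18,0] → ·  [on edge]
    (6,2)@(13, 5): e=[-14,30,56] → ·
    (7,2)@(15, 5): e=[10,30,32] → #
    (8,2)@(17, 5): e=[34,30,8] → #
    (9,2)@(19, 5): e=[58,30,-16] → ·
    (7,3)@(15, 7): e=[-10,42,40] → ·
    (9,4)@(19, 9): e=[18,54,0] → ·  [on edge]
    (10,7)@(21, 15): e=[-18,90,0] → ·  [on edge]
  covered (8 px):
    · · · · · # # # · · ·
    · · · · · · # # · · ·
    · · · · · · · # # · ·
    · · · · · · · · # · ·
    · · · · · · · · · · ·
    · · · · · · · · · · ·
    · · · · · · · · · · ·
    · · · · · · · · · · ·
    · · · · · · · · · · ·
T3:
  2·area = 12
  edge (2, 6)→(8, 14): d=(6,8) right/bottom  bias=-1
  edge (8, 14)→(2, 8): d=(-6,-6) top-left  bias=+0
  edge (2, 8)→(2, 6): d=(0,-2) top-left  bias=+0
    (0,3)@(1, 7): e=[14,0,-2] → ·  [on edge]
    (1,4)@(3, 9): e=[10,0,2] → #  [on edge]
    (2,4)@(5, 9): e=[-6,12,6] → ·
    (1,5)@(3, 11): e=[22,-12,2] → ·
    (2,5)@(5, 11): e=[6,0,6] → #  [on edge]
    (3,5)@(7, 11): e=[-10,12,10] → ·
    (2,6)@(5, 13): e=[18,-12,6] → ·
    (3,6)@(7, 13): e=[2,0,10] → #  [on edge]
    (4,6)@(9, 13): e=[-14,12,14] → ·
    (3,7)@(7, 15): e=[14,-12,10] → ·
    (4,7)@(9, 15): e=[-2,0,14] → ·  [on edge]
    (5,8)@(11, 17): e=[-6,0,18] → ·  [on edge]
  covered (3 px):
    · · · · · · · · · · ·
    · · · · · · · · · · ·
    · · · · · · · · · · ·
    · · · · · · · · · · ·
    · # · · · · · · · · ·
    · · # · · · · · · · ·
    · · · # · · · · · · ·
    · · · · · · · · · · ·
    · · · · · · · · · · ·
T4:
  2·area = 28  (B↔C swapped to make it positive)
  edge (20, 8)→(14, 12): d=(-6,4) right/bottom  bias=-1
  edge (14, 12)→(4, 14): d=(-10,2) right/bottom  bias=-1
  edge (4, 14)→(20, 8): d=(16,-6) top-left  bias=+0
    (6,5)@(13, 11): e=[10,12,6] → #
    (7,5)@(15, 11): e=[2,8,18] → #
    (8,5)@(17, 11): e=[-6,4,30] → ·
    (9,5)@(19, 11): e=[-14,0,42] → ·  [on edge]
    (3,6)@(7, 13): e=[22,4,2] → #
    (4,6)@(9, 13): e=[14,0,14] → ·  [on edge]
    (6,6)@(13, 13): e=[-2,-8,38] → ·
    (7,6)@(15, 13): e=[-10,-12,50] → ·
    (3,7)@(7, 15): e=[10,-16,34] → ·
  covered (3 px):
    · · · · · · · · · · ·
    · · · · · · · · · · ·
    · · · · · · · · · · ·
    · · · · · · · · · · ·
    · · · · · · · · · · ·
    · · · · · · # # · · ·
    · · · # · · · · · · ·
    · · · · · · · · · · ·
    · · · · · · · · · · ·

Final: 24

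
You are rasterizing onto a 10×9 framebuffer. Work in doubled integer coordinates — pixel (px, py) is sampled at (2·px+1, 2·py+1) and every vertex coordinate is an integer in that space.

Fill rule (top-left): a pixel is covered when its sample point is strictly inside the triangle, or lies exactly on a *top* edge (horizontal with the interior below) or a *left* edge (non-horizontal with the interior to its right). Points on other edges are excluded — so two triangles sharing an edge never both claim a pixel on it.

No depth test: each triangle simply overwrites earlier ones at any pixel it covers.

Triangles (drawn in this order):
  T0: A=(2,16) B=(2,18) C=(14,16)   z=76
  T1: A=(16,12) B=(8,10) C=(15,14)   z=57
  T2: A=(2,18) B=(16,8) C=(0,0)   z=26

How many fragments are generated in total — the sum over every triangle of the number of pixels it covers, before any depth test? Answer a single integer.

T0:
  2·area = 24  (B↔C swapped to make it positive)
  edge (2, 16)→(14, 16): d=(12,0) top-left  bias=+0
  edge (14, 16)→(2, 18): d=(-12,2) right/bottom  bias=-1
  edge (2, 18)→(2, 16): d=(0,-2) top-left  bias=+0
    (1,8)@(3, 17): e=[12,10,2] → #
    (2,8)@(5, 17): e=[12,6,6] → #
    (3,8)@(7, 17): e=[12,2,10] → #
    (4,8)@(9, 17): e=[12,-2,14] → ·
  covered (3 px):
    · · · · · · · · · ·
    · · · · · · · · · ·
    · · · · · · · · · ·
    · · · · · · · · · ·
    · · · · · · · · · ·
    · · · · · · · · · ·
    · · · · · · · · · ·
    · · · · · · · · · ·
    · # # # · · · · · ·
T1:
  2·area = 18  (B↔C swapped to make it positive)
  edge (16, 12)→(15, 14): d=(-1,2) right/bottom  bias=-1
  edge (15, 14)→(8, 10): d=(-7,-4) top-left  bias=+0
  edge (8, 10)→(16, 12): d=(8,2) right/bottom  bias=-1
    (5,5)@(11, 11): e=[11,5,2] → #
    (6,5)@(13, 11): e=[7,13,-2] → ·
    (5,6)@(11, 13): e=[9,-9,18] → ·
    (7,6)@(15, 13): e=[1,7,10] → #
    (8,6)@(17, 13): e=[-3,15,6] → ·
    (7,7)@(15, 15): e=[-1,-7,26] → ·
  covered (2 px):
    · · · · · · · · · ·
    · · · · · · · · · ·
    · · · · · · · · · ·
    · · · · · · · · · ·
    · · · · · · · · · ·
    · · · · · # · · · ·
    · · · · · · · # · ·
    · · · · · · · · · ·
    · · · · · · · · · ·
T2:
  2·area = 272  (B↔C swapped to make it positive)
  edge (2, 18)→(0, 0): d=(-2,-18) top-left  bias=+0
  edge (0, 0)→(16, 8): d=(16,8) right/bottom  bias=-1
  edge (16, 8)→(2, 18): d=(-14,10) right/bottom  bias=-1
    (0,0)@(1, 1): e=[16,8,248] → #
    (1,0)@(3, 1): e=[52,-8,228] → ·
    (0,1)@(1, 3): e=[12,40,220] → #
    (1,1)@(3, 3): e=[48,24,200] → #
    (2,1)@(5, 3): e=[84,8,180] → #
    (3,1)@(7, 3): e=[120,-8,160] → ·
    (0,2)@(1, 5): e=[8,72,192] → #
    (3,2)@(7, 5): e=[116,24,132] → #
    (4,2)@(9, 5): e=[152,8,112] → #
    (5,2)@(11, 5): e=[188,-8,92] → ·
    (0,3)@(1, 7): e=[4,104,164] → #
    (5,3)@(11, 7): e=[184,24,64] → #
    (0,4)@(1, 9): e=[0,136,136] → #  [on edge]
    (4,6)@(9, 13): e=[136,136,0] → ·  [on edge]
  covered (34 px):
    # · · · · · · · · ·
    # # # · · · · · · ·
    # # # # # · · · · ·
    # # # # # # # · · ·
    # # # # # # # · · ·
    · # # # # # · · · ·
    · # # # · · · · · ·
    · # # · · · · · · ·
    · # · · · · · · · ·

Result: 39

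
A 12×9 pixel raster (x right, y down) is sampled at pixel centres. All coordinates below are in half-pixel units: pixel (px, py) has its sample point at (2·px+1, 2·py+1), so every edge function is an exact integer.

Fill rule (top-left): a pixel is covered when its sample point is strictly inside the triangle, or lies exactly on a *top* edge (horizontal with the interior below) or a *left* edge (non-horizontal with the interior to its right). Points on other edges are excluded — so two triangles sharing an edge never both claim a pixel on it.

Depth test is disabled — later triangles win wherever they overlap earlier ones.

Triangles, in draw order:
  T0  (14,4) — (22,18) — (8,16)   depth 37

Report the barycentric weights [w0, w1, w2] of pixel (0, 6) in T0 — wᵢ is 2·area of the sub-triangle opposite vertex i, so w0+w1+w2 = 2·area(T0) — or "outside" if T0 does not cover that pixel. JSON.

T0:
  2·area = 180
  edge (14, 4)→(22, 18): d=(8,14) right/bottom  bias=-1
  edge (22, 18)→(8, 16): d=(-14,-2) top-left  bias=+0
  edge (8, 16)→(14, 4): d=(6,-12) top-left  bias=+0
    (6,3)@(13, 7): e=[38,136,6] → █
    (7,3)@(15, 7): e=[10,140,30] → █
    (8,3)@(17, 7): e=[-18,144,54] → ·
    (6,4)@(13, 9): e=[54,108,18] → █
    (8,4)@(17, 9): e=[-2,116,66] → ·
    (5,5)@(11, 11): e=[98,76,6] → █
    (8,5)@(17, 11): e=[14,88,78] → █
    (9,5)@(19, 11): e=[-14,92,102] → ·
    (5,6)@(11, 13): e=[114,48,18] → █
    (9,6)@(19, 13): e=[2,64,114] → █
    (10,6)@(21, 13): e=[-26,68,138] → ·
    (0,7)@(1, 15): e=[270,0,-90] → ·  [on edge]
    (7,8)@(15, 17): e=[90,0,90] → █  [on edge]
  covered (23 px):
    · · · · · · · · · · · ·
    · · · · · · · · · · · ·
    · · · · · · · · · · · ·
    · · · · · · █ █ · · · ·
    · · · · · · █ █ · · · ·
    · · · · · █ █ █ █ · · ·
    · · · · · █ █ █ █ █ · ·
    · · · · █ █ █ █ █ █ · ·
    · · · · · · · █ █ █ █ ·

Result: "outside"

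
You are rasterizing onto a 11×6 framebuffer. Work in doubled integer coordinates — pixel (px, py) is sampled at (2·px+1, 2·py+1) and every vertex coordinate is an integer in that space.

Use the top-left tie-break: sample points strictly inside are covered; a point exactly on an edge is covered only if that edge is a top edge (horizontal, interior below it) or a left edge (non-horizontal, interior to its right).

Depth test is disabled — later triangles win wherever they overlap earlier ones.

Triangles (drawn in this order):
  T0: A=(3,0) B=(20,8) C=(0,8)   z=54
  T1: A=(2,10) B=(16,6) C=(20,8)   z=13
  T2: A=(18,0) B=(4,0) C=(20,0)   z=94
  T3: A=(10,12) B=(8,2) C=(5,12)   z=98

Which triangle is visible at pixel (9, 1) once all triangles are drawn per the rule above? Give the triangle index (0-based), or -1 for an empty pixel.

T0:
  2·area = 160
  edge (3, 0)→(20, 8): d=(17,8) right/bottom  bias=-1
  edge (20, 8)→(0, 8): d=(-20,0) right/bottom  bias=-1
  edge (0, 8)→(3, 0): d=(3,-8) top-left  bias=+0
    (1,0)@(3, 1): e=[17,140,3] → █
    (2,0)@(5, 1): e=[1,140,19] → █
    (3,0)@(7, 1): e=[-15,140,35] → ·
    (1,1)@(3, 3): e=[51,100,9] → █
    (3,1)@(7, 3): e=[19,100,41] → █
    (4,1)@(9, 3): e=[3,100,57] → █
    (5,1)@(11, 3): e=[-13,100,73] → ·
    (1,2)@(3, 5): e=[85,60,15] → █
    (5,2)@(11, 5): e=[21,60,79] → █
    (6,2)@(13, 5): e=[5,60,95] → █
    (7,2)@(15, 5): e=[-11,60,111] → ·
    (0,3)@(1, 7): e=[135,20,5] → █
  covered (21 px):
    · █ █ · · · · · · · ·
    · █ █ █ █ · · · · · ·
    · █ █ █ █ █ █ · · · ·
    █ █ █ █ █ █ █ █ █ · ·
    · · · · · · · · · · ·
    · · · · · · · · · · ·
T1:
  2·area = 44
  edge (2, 10)→(16, 6): d=(14,-4) top-left  bias=+0
  edge (16, 6)→(20, 8): d=(4,2) right/bottom  bias=-1
  edge (20, 8)→(2, 10): d=(-18,2) right/bottom  bias=-1
    (6,3)@(13, 7): e=[2,10,32] → █
    (7,3)@(15, 7): e=[10,6,28] → █
    (8,3)@(17, 7): e=[18,2,24] → █
    (9,3)@(19, 7): e=[26,-2,20] → ·
    (3,4)@(7, 9): e=[6,30,8] → █
    (4,4)@(9, 9): e=[14,26,4] → █
    (5,4)@(11, 9): e=[22,22,0] → ·  [on edge]
    (6,4)@(13, 9): e=[30,18,-4] → ·
    (7,4)@(15, 9): e=[38,14,-8] → ·
    (8,4)@(17, 9): e=[46,10,-12] → ·
    (3,5)@(7, 11): e=[34,38,-28] → ·
    (4,5)@(9, 11): e=[42,34,-32] → ·
  covered (5 px):
    · · · · · · · · · · ·
    · · · · · · · · · · ·
    · · · · · · · · · · ·
    · · · · · · █ █ █ · ·
    · · · █ █ · · · · · ·
    · · · · · · · · · · ·
T2:
  degenerate (2·area = 0) — covers nothing
T3:
  2·area = 50  (B↔C swapped to make it positive)
  edge (10, 12)→(5, 12): d=(-5,0) right/bottom  bias=-1
  edge (5, 12)→(8, 2): d=(3,-10) top-left  bias=+0
  edge (8, 2)→(10, 12): d=(2,10) right/bottom  bias=-1
    (3,3)@(7, 7): e=[25,5,20] → █
    (4,3)@(9, 7): e=[25,25,0] → ·  [on edge]
    (3,4)@(7, 9): e=[15,11,24] → █
    (4,4)@(9, 9): e=[15,31,4] → █
    (5,4)@(11, 9): e=[15,51,-16] → ·
    (3,5)@(7, 11): e=[5,17,28] → █
    (5,5)@(11, 11): e=[5,57,-12] → ·
  covered (5 px):
    · · · · · · · · · · ·
    · · · · · · · · · · ·
    · · · · · · · · · · ·
    · · · █ · · · · · · ·
    · · · █ █ · · · · · ·
    · · · █ █ · · · · · ·

Z-buffer (winner per pixel, '.' = empty):
  . 0 0 . . . . . . . .
  . 0 0 0 0 . . . . . .
  . 0 0 0 0 0 0 . . . .
  0 0 0 3 0 0 1 1 1 . .
  . . . 3 3 . . . . . .
  . . . 3 3 . . . . . .

Final: -1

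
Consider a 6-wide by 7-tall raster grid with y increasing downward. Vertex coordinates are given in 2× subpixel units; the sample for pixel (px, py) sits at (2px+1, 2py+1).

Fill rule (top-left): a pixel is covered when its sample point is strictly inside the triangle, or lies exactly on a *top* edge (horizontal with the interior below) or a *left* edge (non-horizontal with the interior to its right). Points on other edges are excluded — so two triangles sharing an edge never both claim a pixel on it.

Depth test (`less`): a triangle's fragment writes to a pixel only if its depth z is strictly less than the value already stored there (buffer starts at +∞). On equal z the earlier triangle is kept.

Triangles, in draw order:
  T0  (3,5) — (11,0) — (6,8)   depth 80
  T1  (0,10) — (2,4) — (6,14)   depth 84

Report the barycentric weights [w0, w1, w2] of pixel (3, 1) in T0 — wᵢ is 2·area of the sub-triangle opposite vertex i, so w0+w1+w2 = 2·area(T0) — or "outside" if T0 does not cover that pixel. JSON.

T0:
  2·area = 39
  edge (3, 5)→(11, 0): d=(8,-5) top-left  bias=+0
  edge (11, 0)→(6, 8): d=(-5,8) right/bottom  bias=-1
  edge (6, 8)→(3, 5): d=(-3,-3) top-left  bias=+0
    (0,1)@(1, 3): e=[-26,65,0] → ·  [on edge]
    (3,1)@(7, 3): e=[4,17,18] → #
    (4,1)@(9, 3): e=[14,1,24] → #
    (5,1)@(11, 3): e=[24,-15,30] → ·
    (1,2)@(3, 5): e=[0,39,0] → #  [on edge]
    (2,2)@(5, 5): e=[10,23,6] → #
    (4,2)@(9, 5): e=[30,-9,18] → ·
    (1,3)@(3, 7): e=[16,29,-6] → ·
    (2,3)@(5, 7): e=[26,13,0] → #  [on edge]
    (3,3)@(7, 7): e=[36,-3,6] → ·
    (2,4)@(5, 9): e=[42,3,-6] → ·
    (3,4)@(7, 9): e=[52,-13,0] → ·  [on edge]
    (4,5)@(9, 11): e=[78,-39,0] → ·  [on edge]
    (5,6)@(11, 13): e=[104,-65,0] → ·  [on edge]
  covered (6 px):
    · · · · · ·
    · · · # # ·
    · # # # · ·
    · · # · · ·
    · · · · · ·
    · · · · · ·
    · · · · · ·
T1:
  2·area = 44
  edge (0, 10)→(2, 4): d=(2,-6) top-left  bias=+0
  edge (2, 4)→(6, 14): d=(4,10) right/bottom  bias=-1
  edge (6, 14)→(0, 10): d=(-6,-4) top-left  bias=+0
    (1,0)@(3, 1): e=[0,-22,66] → ·  [on edge]
    (0,3)@(1, 7): e=[0,22,22] → #  [on edge]
    (1,3)@(3, 7): e=[12,2,30] → #
    (2,3)@(5, 7): e=[24,-18,38] → ·
    (0,4)@(1, 9): e=[4,30,10] → #
    (2,4)@(5, 9): e=[28,-10,26] → ·
    (0,5)@(1, 11): e=[8,38,-2] → ·
    (1,5)@(3, 11): e=[20,18,6] → #
    (2,5)@(5, 11): e=[32,-2,14] → ·
    (1,6)@(3, 13): e=[24,26,-6] → ·
    (2,6)@(5, 13): e=[36,6,2] → #
    (3,6)@(7, 13): e=[48,-14,10] → ·
  covered (6 px):
    · · · · · ·
    · · · · · ·
    · · · · · ·
    # # · · · ·
    # # · · · ·
    · # · · · ·
    · · # · · ·

Final: [17,18,4]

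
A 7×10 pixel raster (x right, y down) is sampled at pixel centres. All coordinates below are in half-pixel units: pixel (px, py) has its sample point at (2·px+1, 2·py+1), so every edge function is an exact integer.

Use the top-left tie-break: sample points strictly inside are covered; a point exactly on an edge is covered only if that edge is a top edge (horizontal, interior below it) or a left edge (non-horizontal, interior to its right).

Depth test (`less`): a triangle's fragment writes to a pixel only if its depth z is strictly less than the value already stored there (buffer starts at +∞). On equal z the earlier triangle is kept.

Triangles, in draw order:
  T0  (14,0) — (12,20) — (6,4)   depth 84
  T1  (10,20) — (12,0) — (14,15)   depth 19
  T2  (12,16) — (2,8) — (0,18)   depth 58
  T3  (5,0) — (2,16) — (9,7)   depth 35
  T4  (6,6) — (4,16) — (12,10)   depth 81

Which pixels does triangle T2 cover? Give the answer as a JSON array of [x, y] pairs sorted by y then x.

T0:
  2·area = 152
  edge (14, 0)→(12, 20): d=(-2,20) right/bottom  bias=-1
  edge (12, 20)→(6, 4): d=(-6,-16) top-left  bias=+0
  edge (6, 4)→(14, 0): d=(8,-4) top-left  bias=+0
    (6,0)@(13, 1): e=[18,130,4] → #
    (4,1)@(9, 3): e=[94,54,4] → #
    (5,1)@(11, 3): e=[54,86,12] → #
    (3,2)@(7, 5): e=[130,10,12] → #
    (3,3)@(7, 7): e=[126,-2,28] → ·
    (4,3)@(9, 7): e=[86,30,36] → #
    (4,4)@(9, 9): e=[82,18,52] → #
    (4,5)@(9, 11): e=[78,6,68] → #
    (6,5)@(13, 11): e=[-2,70,84] → ·
    (4,6)@(9, 13): e=[74,-6,84] → ·
    (5,6)@(11, 13): e=[34,26,92] → #
    (6,6)@(13, 13): e=[-6,58,100] → ·
  covered (19 px):
    · · · · · · #
    · · · · # # #
    · · · # # # #
    · · · · # # #
    · · · · # # #
    · · · · # # ·
    · · · · · # ·
    · · · · · # ·
    · · · · · # ·
    · · · · · · ·
T1:
  2·area = 70
  edge (10, 20)→(12, 0): d=(2,-20) top-left  bias=+0
  edge (12, 0)→(14, 15): d=(2,15) right/bottom  bias=-1
  edge (14, 15)→(10, 20): d=(-4,5) right/bottom  bias=-1
    (6,4)@(13, 9): e=[38,3,29] → #
    (5,5)@(11, 11): e=[2,37,31] → #
    (5,6)@(11, 13): e=[6,41,23] → #
    (5,7)@(11, 15): e=[10,45,15] → #
    (5,8)@(11, 17): e=[14,49,7] → #
    (6,8)@(13, 17): e=[54,19,-3] → ·
    (5,9)@(11, 19): e=[18,53,-1] → ·
  covered (8 px):
    · · · · · · ·
    · · · · · · ·
    · · · · · · ·
    · · · · · · ·
    · · · · · · #
    · · · · · # #
    · · · · · # #
    · · · · · # #
    · · · · · # ·
    · · · · · · ·
T2:
  2·area = 116  (B↔C swapped to make it positive)
  edge (12, 16)→(0, 18): d=(-12,2) right/bottom  bias=-1
  edge (0, 18)→(2, 8): d=(2,-10) top-left  bias=+0
  edge (2, 8)→(12, 16): d=(10,8) right/bottom  bias=-1
    (1,1)@(3, 3): e=[174,0,-58] → ·  [on edge]
    (1,4)@(3, 9): e=[102,12,2] → #
    (2,4)@(5, 9): e=[98,32,-14] → ·
    (1,5)@(3, 11): e=[78,16,22] → #
    (2,5)@(5, 11): e=[74,36,6] → #
    (3,5)@(7, 11): e=[70,56,-10] → ·
    (0,6)@(1, 13): e=[58,0,58] → #  [on edge]
    (3,6)@(7, 13): e=[46,60,10] → #
    (4,6)@(9, 13): e=[42,80,-6] → ·
    (0,7)@(1, 15): e=[34,4,78] → #
    (4,7)@(9, 15): e=[18,84,14] → #
    (5,7)@(11, 15): e=[14,104,-2] → ·
  covered (15 px):
    · · · · · · ·
    · · · · · · ·
    · · · · · · ·
    · · · · · · ·
    · # · · · · ·
    · # # · · · ·
    # # # # · · ·
    # # # # # · ·
    # # # · · · ·
    · · · · · · ·
T3:
  2·area = 85  (B↔C swapped to make it positive)
  edge (5, 0)→(9, 7): d=(4,7) right/bottom  bias=-1
  edge (9, 7)→(2, 16): d=(-7,9) right/bottom  bias=-1
  edge (2, 16)→(5, 0): d=(3,-16) top-left  bias=+0
    (2,0)@(5, 1): e=[4,78,3] → #
    (3,0)@(7, 1): e=[-10,60,35] → ·
    (2,1)@(5, 3): e=[12,64,9] → #
    (3,1)@(7, 3): e=[-2,46,41] → ·
    (2,2)@(5, 5): e=[20,50,15] → #
    (3,2)@(7, 5): e=[6,32,47] → #
    (4,2)@(9, 5): e=[-8,14,79] → ·
    (2,3)@(5, 7): e=[28,36,21] → #
    (4,3)@(9, 7): e=[0,0,85] → ·  [on edge]
    (2,4)@(5, 9): e=[36,22,27] → #
    (4,4)@(9, 9): e=[8,-14,91] → ·
    (1,5)@(3, 11): e=[58,26,1] → #
  covered (11 px):
    · · # · · · ·
    · · # · · · ·
    · · # # · · ·
    · · # # · · ·
    · · # # · · ·
    · # # · · · ·
    · # · · · · ·
    · · · · · · ·
    · · · · · · ·
    · · · · · · ·
T4:
  2·area = 68  (B↔C swapped to make it positive)
  edge (6, 6)→(12, 10): d=(6,4) right/bottom  bias=-1
  edge (12, 10)→(4, 16): d=(-8,6) right/bottom  bias=-1
  edge (4, 16)→(6, 6): d=(2,-10) top-left  bias=+0
    (3,0)@(7, 1): e=[-34,102,0] → ·  [on edge]
    (3,3)@(7, 7): e=[2,54,12] → #
    (4,3)@(9, 7): e=[-6,42,32] → ·
    (3,4)@(7, 9): e=[14,38,16] → #
    (4,4)@(9, 9): e=[6,26,36] → #
    (5,4)@(11, 9): e=[-2,14,56] → ·
    (2,5)@(5, 11): e=[34,34,0] → #  [on edge]
    (5,5)@(11, 11): e=[10,-2,60] → ·
    (2,6)@(5, 13): e=[46,18,4] → #
    (4,6)@(9, 13): e=[30,-6,44] → ·
    (2,7)@(5, 15): e=[58,2,8] → #
    (3,7)@(7, 15): e=[50,-10,28] → ·
  covered (9 px):
    · · · · · · ·
    · · · · · · ·
    · · · · · · ·
    · · · # · · ·
    · · · # # · ·
    · · # # # · ·
    · · # # · · ·
    · · # · · · ·
    · · · · · · ·
    · · · · · · ·

Answer: [[1,4],[1,5],[2,5],[0,6],[1,6],[2,6],[3,6],[0,7],[1,7],[2,7],[3,7],[4,7],[0,8],[1,8],[2,8]]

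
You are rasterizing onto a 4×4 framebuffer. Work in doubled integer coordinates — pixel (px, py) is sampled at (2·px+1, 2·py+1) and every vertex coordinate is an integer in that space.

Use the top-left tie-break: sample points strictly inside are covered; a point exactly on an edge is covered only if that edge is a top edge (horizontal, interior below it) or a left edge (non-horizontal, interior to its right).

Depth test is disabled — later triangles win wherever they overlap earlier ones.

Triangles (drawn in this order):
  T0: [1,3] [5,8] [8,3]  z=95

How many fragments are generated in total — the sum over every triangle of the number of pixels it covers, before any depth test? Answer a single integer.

T0:
  2·area = 35  (B↔C swapped to make it positive)
  edge (1, 3)→(8, 3): d=(7,0) top-left  bias=+0
  edge (8, 3)→(5, 8): d=(-3,5) right/bottom  bias=-1
  edge (5, 8)→(1, 3): d=(-4,-5) top-left  bias=+0
    (0,1)@(1, 3): e=[0,35,0] → #  [on edge]
    (1,1)@(3, 3): e=[0,25,10] → #  [on edge]
    (2,1)@(5, 3): e=[0,15,20] → #  [on edge]
    (3,1)@(7, 3): e=[0,5,30] → #  [on edge]
    (0,2)@(1, 5): e=[14,29,-8] → ·
    (1,2)@(3, 5): e=[14,19,2] → #
    (3,2)@(7, 5): e=[14,-1,22] → ·
    (1,3)@(3, 7): e=[28,13,-6] → ·
    (2,3)@(5, 7): e=[28,3,4] → #
    (3,3)@(7, 7): e=[28,-7,14] → ·
  covered (7 px):
    · · · ·
    # # # #
    · # # ·
    · · # ·

Result: 7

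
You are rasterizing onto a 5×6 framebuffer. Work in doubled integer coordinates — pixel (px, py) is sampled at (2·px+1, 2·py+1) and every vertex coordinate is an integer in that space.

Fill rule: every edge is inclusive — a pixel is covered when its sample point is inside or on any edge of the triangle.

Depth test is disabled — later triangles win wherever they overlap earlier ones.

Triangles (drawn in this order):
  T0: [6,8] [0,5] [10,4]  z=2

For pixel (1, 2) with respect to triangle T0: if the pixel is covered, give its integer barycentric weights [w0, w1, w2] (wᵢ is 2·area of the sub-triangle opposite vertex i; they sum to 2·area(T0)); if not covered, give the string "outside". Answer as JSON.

T0:
  2·area = 36
  edge (6, 8)→(0, 5): d=(-6,-3) inclusive
  edge (0, 5)→(10, 4): d=(10,-1) inclusive
  edge (10, 4)→(6, 8): d=(-4,4) inclusive
    (0,2)@(1, 5): e=[3,1,32] → X
    (1,2)@(3, 5): e=[9,3,24] → X
    (2,2)@(5, 5): e=[15,5,16] → X
    (3,2)@(7, 5): e=[21,7,8] → X
    (4,2)@(9, 5): e=[27,9,0] → X  [on edge]
    (0,3)@(1, 7): e=[-9,21,24] → .
    (1,3)@(3, 7): e=[-3,23,16] → .
    (2,3)@(5, 7): e=[3,25,8] → X
    (3,3)@(7, 7): e=[9,27,0] → X  [on edge]
    (4,3)@(9, 7): e=[15,29,-8] → .
    (2,4)@(5, 9): e=[-9,45,0] → .  [on edge]
    (3,4)@(7, 9): e=[-3,47,-8] → .
    (1,5)@(3, 11): e=[-27,63,0] → .  [on edge]
  covered (7 px):
    . . . . .
    . . . . .
    X X X X X
    . . X X .
    . . . . .
    . . . . .

Final: [3,24,9]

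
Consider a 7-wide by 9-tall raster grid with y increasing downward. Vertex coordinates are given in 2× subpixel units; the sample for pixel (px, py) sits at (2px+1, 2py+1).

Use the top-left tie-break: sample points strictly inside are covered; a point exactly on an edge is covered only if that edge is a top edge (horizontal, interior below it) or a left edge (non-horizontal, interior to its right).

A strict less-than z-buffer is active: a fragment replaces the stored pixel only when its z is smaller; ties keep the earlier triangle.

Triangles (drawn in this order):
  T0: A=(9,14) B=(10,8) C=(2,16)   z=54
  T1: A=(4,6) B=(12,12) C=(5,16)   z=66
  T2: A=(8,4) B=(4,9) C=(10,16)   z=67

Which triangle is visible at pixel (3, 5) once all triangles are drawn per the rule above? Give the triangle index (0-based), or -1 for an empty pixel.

T0:
  2·area = 40  (B↔C swapped to make it positive)
  edge (9, 14)→(2, 16): d=(-7,2) right/bottom  bias=-1
  edge (2, 16)→(10, 8): d=(8,-8) top-left  bias=+0
  edge (10, 8)→(9, 14): d=(-1,6) right/bottom  bias=-1
    (6,2)@(13, 5): e=[55,0,-15] → ·  [on edge]
    (5,3)@(11, 7): e=[45,0,-5] → ·  [on edge]
    (4,4)@(9, 9): e=[35,0,5] → █  [on edge]
    (5,4)@(11, 9): e=[31,16,-7] → ·
    (3,5)@(7, 11): e=[25,0,15] → █  [on edge]
    (5,5)@(11, 11): e=[17,32,-9] → ·
    (2,6)@(5, 13): e=[15,0,25] → █  [on edge]
    (5,6)@(11, 13): e=[3,48,-11] → ·
    (1,7)@(3, 15): e=[5,0,35] → █  [on edge]
    (3,7)@(7, 15): e=[-3,32,11] → ·
    (4,7)@(9, 15): e=[-7,48,-1] → ·
    (0,8)@(1, 17): e=[-5,0,45] → ·  [on edge]
  covered (8 px):
    · · · · · · ·
    · · · · · · ·
    · · · · · · ·
    · · · · · · ·
    · · · · █ · ·
    · · · █ █ · ·
    · · █ █ █ · ·
    · █ █ · · · ·
    · · · · · · ·
T1:
  2·area = 74
  edge (4, 6)→(12, 12): d=(8,6) right/bottom  bias=-1
  edge (12, 12)→(5, 16): d=(-7,4) right/bottom  bias=-1
  edge (5, 16)→(4, 6): d=(-1,-10) top-left  bias=+0
    (2,3)@(5, 7): e=[2,63,9] → █
    (3,3)@(7, 7): e=[-10,55,29] → ·
    (2,4)@(5, 9): e=[18,49,7] → █
    (3,4)@(7, 9): e=[6,41,27] → █
    (4,4)@(9, 9): e=[-6,33,47] → ·
    (2,5)@(5, 11): e=[34,35,5] → █
    (4,5)@(9, 11): e=[10,19,45] → █
    (5,5)@(11, 11): e=[-2,11,65] → ·
    (2,6)@(5, 13): e=[50,21,3] → █
    (5,6)@(11, 13): e=[14,-3,63] → ·
    (2,7)@(5, 15): e=[66,7,1] → █
    (3,7)@(7, 15): e=[54,-1,21] → ·
  covered (10 px):
    · · · · · · ·
    · · · · · · ·
    · · · · · · ·
    · · █ · · · ·
    · · █ █ · · ·
    · · █ █ █ · ·
    · · █ █ █ · ·
    · · █ · · · ·
    · · · · · · ·
T2:
  2·area = 58  (B↔C swapped to make it positive)
  edge (8, 4)→(10, 16): d=(2,12) right/bottom  bias=-1
  edge (10, 16)→(4, 9): d=(-6,-7) top-left  bias=+0
  edge (4, 9)→(8, 4): d=(4,-5) top-left  bias=+0
    (3,3)@(7, 7): e=[18,33,7] → █
    (4,3)@(9, 7): e=[-6,47,17] → ·
    (2,4)@(5, 9): e=[46,7,5] → █
    (4,4)@(9, 9): e=[-2,35,25] → ·
    (2,5)@(5, 11): e=[50,-5,13] → ·
    (3,5)@(7, 11): e=[26,9,23] → █
    (4,5)@(9, 11): e=[2,23,33] → █
    (5,5)@(11, 11): e=[-22,37,43] → ·
    (3,6)@(7, 13): e=[30,-3,31] → ·
    (4,6)@(9, 13): e=[6,11,41] → █
    (5,6)@(11, 13): e=[-18,25,51] → ·
    (4,7)@(9, 15): e=[10,-1,49] → ·
  covered (6 px):
    · · · · · · ·
    · · · · · · ·
    · · · · · · ·
    · · · █ · · ·
    · · █ █ · · ·
    · · · █ █ · ·
    · · · · █ · ·
    · · · · · · ·
    · · · · · · ·

Z-buffer (winner per pixel, '.' = empty):
  . . . . . . .
  . . . . . . .
  . . . . . . .
  . . 1 2 . . .
  . . 1 1 0 . .
  . . 1 0 0 . .
  . . 0 0 0 . .
  . 0 0 . . . .
  . . . . . . .

Answer: 0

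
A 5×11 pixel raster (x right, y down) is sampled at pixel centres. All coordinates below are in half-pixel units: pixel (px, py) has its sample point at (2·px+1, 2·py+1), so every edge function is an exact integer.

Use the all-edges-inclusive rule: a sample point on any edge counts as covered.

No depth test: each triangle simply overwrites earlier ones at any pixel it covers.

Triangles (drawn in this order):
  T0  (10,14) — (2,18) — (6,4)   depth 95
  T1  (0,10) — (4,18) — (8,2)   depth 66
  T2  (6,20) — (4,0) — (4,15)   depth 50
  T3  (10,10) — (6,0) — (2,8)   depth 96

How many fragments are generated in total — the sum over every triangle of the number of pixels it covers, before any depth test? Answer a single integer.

T0:
  2·area = 96
  edge (10, 14)→(2, 18): d=(-8,4) inclusive
  edge (2, 18)→(6, 4): d=(4,-14) inclusive
  edge (6, 4)→(10, 14): d=(4,10) inclusive
    (3,3)@(7, 7): e=[68,26,2] → X
    (4,3)@(9, 7): e=[60,54,-18] → .
    (2,4)@(5, 9): e=[60,6,30] → X
    (4,4)@(9, 9): e=[44,62,-10] → .
    (2,5)@(5, 11): e=[44,14,38] → X
    (4,5)@(9, 11): e=[28,70,-2] → .
    (2,6)@(5, 13): e=[28,22,46] → X
    (4,6)@(9, 13): e=[12,78,6] → X
    (1,7)@(3, 15): e=[20,2,74] → X
    (4,7)@(9, 15): e=[-4,86,14] → .
    (1,8)@(3, 17): e=[4,10,82] → X
    (2,8)@(5, 17): e=[-4,38,62] → .
  covered (12 px):
    . . . . .
    . . . . .
    . . . . .
    . . . X .
    . . X X .
    . . X X .
    . . X X X
    . X X X .
    . X . . .
    . . . . .
    . . . . .
T1:
  2·area = 96  (B↔C swapped to make it positive)
  edge (0, 10)→(8, 2): d=(8,-8) inclusive
  edge (8, 2)→(4, 18): d=(-4,16) inclusive
  edge (4, 18)→(0, 10): d=(-4,-8) inclusive
    (4,0)@(9, 1): e=[0,-12,108] → .  [on edge]
    (3,1)@(7, 3): e=[0,12,84] → X  [on edge]
    (4,1)@(9, 3): e=[16,-20,100] → .
    (2,2)@(5, 5): e=[0,36,60] → X  [on edge]
    (4,2)@(9, 5): e=[32,-28,92] → .
    (1,3)@(3, 7): e=[0,60,36] → X  [on edge]
    (3,3)@(7, 7): e=[32,-4,68] → .
    (0,4)@(1, 9): e=[0,84,12] → X  [on edge]
    (3,4)@(7, 9): e=[48,-12,60] → .
    (0,5)@(1, 11): e=[16,76,4] → X
    (3,5)@(7, 11): e=[64,-20,52] → .
    (0,6)@(1, 13): e=[32,68,-4] → .
  covered (14 px):
    . . . . .
    . . . X .
    . . X X .
    . X X . .
    X X X . .
    X X X . .
    . X X . .
    . X . . .
    . . . . .
    . . . . .
    . . . . .
T2:
  2·area = 30  (B↔C swapped to make it positive)
  edge (6, 20)→(4, 15): d=(-2,-5) inclusive
  edge (4, 15)→(4, 0): d=(0,-15) inclusive
  edge (4, 0)→(6, 20): d=(2,20) inclusive
    (2,5)@(5, 11): e=[13,15,2] → X
    (3,5)@(7, 11): e=[23,45,-38] → .
    (2,6)@(5, 13): e=[9,15,6] → X
    (3,6)@(7, 13): e=[19,45,-34] → .
    (2,7)@(5, 15): e=[5,15,10] → X
    (3,7)@(7, 15): e=[15,45,-30] → .
    (2,8)@(5, 17): e=[1,15,14] → X
    (3,8)@(7, 17): e=[11,45,-26] → .
    (2,9)@(5, 19): e=[-3,15,18] → .
  covered (4 px):
    . . . . .
    . . . . .
    . . . . .
    . . . . .
    . . . . .
    . . X . .
    . . X . .
    . . X . .
    . . X . .
    . . . . .
    . . . . .
T3:
  2·area = 72  (B↔C swapped to make it positive)
  edge (10, 10)→(2, 8): d=(-8,-2) inclusive
  edge (2, 8)→(6, 0): d=(4,-8) inclusive
  edge (6, 0)→(10, 10): d=(4,10) inclusive
    (2,1)@(5, 3): e=[46,4,22] → X
    (3,1)@(7, 3): e=[50,20,2] → X
    (4,1)@(9, 3): e=[54,36,-18] → .
    (2,2)@(5, 5): e=[30,12,30] → X
    (4,2)@(9, 5): e=[38,44,-10] → .
    (1,3)@(3, 7): e=[10,4,58] → X
    (4,3)@(9, 7): e=[22,52,-2] → .
    (1,4)@(3, 9): e=[-6,12,66] → .
    (2,4)@(5, 9): e=[-2,28,46] → .
    (3,4)@(7, 9): e=[2,44,26] → X
    (4,4)@(9, 9): e=[6,60,6] → X
    (3,5)@(7, 11): e=[-14,52,34] → .
  covered (9 px):
    . . . . .
    . . X X .
    . . X X .
    . X X X .
    . . . X X
    . . . . .
    . . . . .
    . . . . .
    . . . . .
    . . . . .
    . . . . .

Answer: 39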